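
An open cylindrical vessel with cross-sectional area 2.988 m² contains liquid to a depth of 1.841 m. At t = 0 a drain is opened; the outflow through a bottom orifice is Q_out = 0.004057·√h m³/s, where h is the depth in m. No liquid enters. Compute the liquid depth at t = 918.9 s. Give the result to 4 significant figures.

0.5373 m

A dh/dt = −Q_out = −0.004057 √h.
Separate and integrate: 2(√h − √h₀) = −(0.004057/A) t.
√h = √1.841 − 0.004057·918.9/(2·2.988) = 1.35683 − 0.623825 = 0.733010.
h = 0.733010² = 0.537303 m.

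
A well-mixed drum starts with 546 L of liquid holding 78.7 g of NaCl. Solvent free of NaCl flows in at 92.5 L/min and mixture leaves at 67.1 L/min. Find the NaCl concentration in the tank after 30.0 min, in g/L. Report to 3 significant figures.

0.00598 g/L

Total volume: dV/dt = Q_in − Q_out = 25.400 L/min, so V(t) = 546 + 25.400 t and V(30.0) = 1308.0 L.
Solute balance: dm/dt = 0 − Q_out C = −Q_out m/V(t).
dm/m = −Q_out dt/(V₀ + 25.400 t); integrating gives ln(m/m₀) = −(Q_out/(Q_in−Q_out)) ln(V/V₀).
m = m₀ (V₀/V)^(Q_out/(Q_in−Q_out)) = 78.7 × (546/1308.0)^(2.6417) = 7.8282 g.
C = m/V = 7.8282/1308.0 = 0.0059849 g/L.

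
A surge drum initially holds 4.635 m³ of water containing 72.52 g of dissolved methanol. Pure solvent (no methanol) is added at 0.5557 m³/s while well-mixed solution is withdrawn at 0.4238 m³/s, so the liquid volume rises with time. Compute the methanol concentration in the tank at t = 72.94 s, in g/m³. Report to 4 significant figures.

Let m(t) be the amount of methanol. Volume: V(t) = V₀ + (Q_in − Q_out) t = 4.635 + 0.131900 t; V(72.94) = 14.2558 m³.
Solute balance: dm/dt = 0 − Q_out C = −Q_out m/V(t).
dm/m = −Q_out dt/(V₀ + 0.131900 t); integrating gives ln(m/m₀) = −(Q_out/(Q_in−Q_out)) ln(V/V₀).
m = m₀ (V₀/V)^(Q_out/(Q_in−Q_out)) = 72.52 × (4.635/14.2558)^(3.21304) = 1.96192 g.
C = m/V = 1.96192/14.2558 = 0.137623 g/m³.

0.1376 g/m³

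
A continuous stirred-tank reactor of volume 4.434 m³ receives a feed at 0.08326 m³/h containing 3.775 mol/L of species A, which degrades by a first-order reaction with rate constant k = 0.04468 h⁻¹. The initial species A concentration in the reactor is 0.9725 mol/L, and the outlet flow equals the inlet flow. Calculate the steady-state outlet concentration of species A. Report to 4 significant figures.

Species balance: V dC/dt = Q C_in − Q C − k V C.
At steady state: 0 = Q C_in − (Q + kV) C_ss, so C_ss = Q C_in/(Q + kV).
C_ss = 0.08326·3.775/(0.08326 + 0.04468·4.434) = 0.314306/0.281371 = 1.11705 mol/L.

1.117 mol/L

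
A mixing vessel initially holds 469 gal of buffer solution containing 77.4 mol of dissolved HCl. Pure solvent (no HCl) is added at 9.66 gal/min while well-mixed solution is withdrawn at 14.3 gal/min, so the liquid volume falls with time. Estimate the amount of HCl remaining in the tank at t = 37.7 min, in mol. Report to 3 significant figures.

18.4 mol

Total volume: dV/dt = Q_in − Q_out = -4.6400 gal/min, so V(t) = 469 − 4.6400 t and V(37.7) = 294.07 gal.
No HCl enters, so dm/dt = −Q_out · (m/V).
dm/m = −Q_out dt/(V₀ − 4.6400 t); integrating gives ln(m/m₀) = −(Q_out/(Q_in−Q_out)) ln(V/V₀).
m = m₀ (V₀/V)^(Q_out/(Q_in−Q_out)) = 77.4 × (469/294.07)^(-3.0819) = 18.365 mol.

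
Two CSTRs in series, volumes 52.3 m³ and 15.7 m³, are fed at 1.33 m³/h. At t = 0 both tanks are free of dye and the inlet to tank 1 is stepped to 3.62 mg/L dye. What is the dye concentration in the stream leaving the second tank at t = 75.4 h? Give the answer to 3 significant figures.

2.86 mg/L

Each tank obeys Vᵢ dCᵢ/dt = Q(Cᵢ₋₁ − Cᵢ), so τᵢ = Vᵢ/Q.
τ₁ = 52.3/1.33 = 39.323 h; τ₂ = 15.7/1.33 = 11.805 h.
Solving the cascade with C₁(0)=C₂(0)=0 gives C₂(t) = C_in[1 − (τ₁ e^(−t/τ₁) − τ₂ e^(−t/τ₂))/(τ₁ − τ₂)].
At t = 75.4: e^(−t/τ₁) = 0.14698, e^(−t/τ₂) = 0.0016826.
C₂ = 3.62·[1 − (39.323·0.14698 − 11.805·0.0016826)/(27.519)] = 3.62·0.79069 = 2.8623 mg/L.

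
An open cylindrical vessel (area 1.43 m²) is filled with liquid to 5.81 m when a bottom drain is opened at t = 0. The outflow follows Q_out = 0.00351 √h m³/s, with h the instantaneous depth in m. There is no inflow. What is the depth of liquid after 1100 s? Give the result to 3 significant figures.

1.12 m

With no inflow, A dh/dt = −0.00351 √h.
Separate and integrate: 2(√h − √h₀) = −(0.00351/A) t.
√h = √5.81 − 0.00351·1100/(2·1.43) = 2.4104 − 1.3500 = 1.0604.
h = 1.0604² = 1.1244 m.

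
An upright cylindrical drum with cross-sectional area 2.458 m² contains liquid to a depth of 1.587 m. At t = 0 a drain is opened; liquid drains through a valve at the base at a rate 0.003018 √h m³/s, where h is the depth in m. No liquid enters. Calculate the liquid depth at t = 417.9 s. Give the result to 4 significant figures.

1.006 m

With no inflow, A dh/dt = −0.003018 √h.
Separate and integrate: 2(√h − √h₀) = −(0.003018/A) t.
√h = √1.587 − 0.003018·417.9/(2·2.458) = 1.25976 − 0.256555 = 1.00321.
h = 1.00321² = 1.00642 m.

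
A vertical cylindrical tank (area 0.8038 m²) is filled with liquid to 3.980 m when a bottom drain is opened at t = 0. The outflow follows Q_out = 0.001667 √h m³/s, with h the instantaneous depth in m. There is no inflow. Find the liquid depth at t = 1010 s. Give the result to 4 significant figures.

0.8981 m

Mass balance (ρ constant): A dh/dt = −0.001667 √h.
∫ h^(−1/2) dh = −(0.001667/A) ∫ dt, giving 2√h = 2√h₀ − (0.001667/A) t.
√h = √3.980 − 0.001667·1010/(2·0.8038) = 1.99499 − 1.04732 = 0.947675.
h = 0.947675² = 0.898087 m.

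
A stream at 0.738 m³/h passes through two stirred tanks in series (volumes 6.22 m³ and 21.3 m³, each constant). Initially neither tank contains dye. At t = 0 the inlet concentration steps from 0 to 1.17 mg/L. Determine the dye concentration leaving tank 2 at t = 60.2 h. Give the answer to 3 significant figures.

0.965 mg/L

Species balance on tank i: dCᵢ/dt = (Cᵢ₋₁ − Cᵢ)/τᵢ with τᵢ = Vᵢ/Q.
τ₁ = 6.22/0.738 = 8.4282 h; τ₂ = 21.3/0.738 = 28.862 h.
Solving the cascade with C₁(0)=C₂(0)=0 gives C₂(t) = C_in[1 − (τ₁ e^(−t/τ₁) − τ₂ e^(−t/τ₂))/(τ₁ − τ₂)].
At t = 60.2: e^(−t/τ₁) = 0.00079061, e^(−t/τ₂) = 0.12421.
C₂ = 1.17·[1 − (8.4282·0.00079061 − 28.862·0.12421)/(-20.434)] = 1.17·0.82489 = 0.96512 mg/L.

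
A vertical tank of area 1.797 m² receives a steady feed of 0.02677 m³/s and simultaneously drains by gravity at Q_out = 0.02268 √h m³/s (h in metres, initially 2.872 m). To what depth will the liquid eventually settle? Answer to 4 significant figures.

1.393 m

Volume balance on the tank: A dh/dt = Q_in − 0.02268 √h. At steady state dh/dt = 0:
Q_in = 0.02268 √h_ss ⇒ √h_ss = 0.02677/0.02268 = 1.18034.
h_ss = 1.18034² = 1.39319 m. (Since h₀ = 2.872 m > h_ss, the level will fall toward this value.)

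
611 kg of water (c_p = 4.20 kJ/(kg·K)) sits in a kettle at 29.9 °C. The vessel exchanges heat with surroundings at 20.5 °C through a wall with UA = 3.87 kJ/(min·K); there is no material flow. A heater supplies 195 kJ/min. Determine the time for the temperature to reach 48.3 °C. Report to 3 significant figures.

395 min

M c_p dT/dt = −UA(T − T_amb) + Q̇.
τ = M c_p/UA = 663.10 min; T_ss = T_amb + Q̇/UA = 20.5 + 195/3.87 = 70.888 °C.
T(t) = T_ss + (T₀ − T_ss)e^(−t/τ); set T = 48.3:
t = −τ ln[(T − T_ss)/(T₀ − T_ss)] = −663.10 · ln(0.55108) = 395.12 min.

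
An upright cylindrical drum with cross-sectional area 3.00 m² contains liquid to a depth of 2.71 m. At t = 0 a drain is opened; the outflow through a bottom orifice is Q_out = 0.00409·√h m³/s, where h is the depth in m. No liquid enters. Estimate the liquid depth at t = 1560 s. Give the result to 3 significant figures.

A dh/dt = −Q_out = −0.00409 √h.
Separate and integrate: 2(√h − √h₀) = −(0.00409/A) t.
√h = √2.71 − 0.00409·1560/(2·3.00) = 1.6462 − 1.0634 = 0.58281.
h = 0.58281² = 0.33966 m.

0.340 m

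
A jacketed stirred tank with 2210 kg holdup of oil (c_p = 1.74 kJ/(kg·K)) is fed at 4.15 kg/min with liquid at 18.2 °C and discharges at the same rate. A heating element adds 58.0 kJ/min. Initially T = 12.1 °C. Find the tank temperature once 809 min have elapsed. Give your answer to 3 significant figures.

Energy balance: M c_p dT/dt = ṁ c_p (T_in − T) + 58.0.
τ = M/ṁ = 532.53 min; T_ss = T_in + Q̇/(ṁ c_p) = 18.2 + 58.0/(4.15·1.74) = 26.232 °C.
Integrating: T(t) = T_ss + (T₀ − T_ss) e^(−t/τ).
T(809) = 26.232 + (-14.132)·e^(−809/532.53) = 26.232 + (-14.132)·0.21890 = 23.139 °C.

23.1 °C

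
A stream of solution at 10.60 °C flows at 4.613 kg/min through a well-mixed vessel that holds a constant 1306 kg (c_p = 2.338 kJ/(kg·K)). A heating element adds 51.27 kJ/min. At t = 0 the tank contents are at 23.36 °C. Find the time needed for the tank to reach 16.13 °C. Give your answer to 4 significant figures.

660.6 min

First-law balance (no shaft work): M c_p dT/dt = ṁ c_p (T_in − T) + 51.27.
τ = M/ṁ = 283.113 min; T_ss = T_in + Q̇/(ṁ c_p) = 15.3537 °C.
T(t) = T_ss + (T₀ − T_ss) e^(−t/τ). Set T = 16.13:
e^(−t/τ) = (16.13 − 15.3537)/(23.36 − 15.3537) = 0.0969567
t = −283.113 · ln(0.0969567) = 660.641 min.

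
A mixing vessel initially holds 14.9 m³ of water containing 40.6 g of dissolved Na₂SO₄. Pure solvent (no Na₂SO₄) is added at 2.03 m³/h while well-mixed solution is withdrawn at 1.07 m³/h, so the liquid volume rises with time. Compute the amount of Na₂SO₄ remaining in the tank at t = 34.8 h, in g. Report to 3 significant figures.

10.9 g

Total volume: dV/dt = Q_in − Q_out = 0.96000 m³/h, so V(t) = 14.9 + 0.96000 t and V(34.8) = 48.308 m³.
No Na₂SO₄ enters, so dm/dt = −Q_out · (m/V).
Separate: dm/m = −Q_out dt/V(t) ⇒ ln(m/m₀) = −(Q_out/(Q_in−Q_out)) ln(V/V₀).
m = m₀ (V₀/V)^(Q_out/(Q_in−Q_out)) = 40.6 × (14.9/48.308)^(1.1146) = 10.944 g.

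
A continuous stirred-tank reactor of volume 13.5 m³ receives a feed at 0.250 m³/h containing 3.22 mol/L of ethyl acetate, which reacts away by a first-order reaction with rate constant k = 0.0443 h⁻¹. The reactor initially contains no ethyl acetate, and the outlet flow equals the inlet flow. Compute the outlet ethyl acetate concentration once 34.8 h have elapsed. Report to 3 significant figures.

Accumulation = in − out − consumed: V dC/dt = Q C_in − Q C − k V C.
This is linear with rate a = Q/V + k = 0.062819 h⁻¹.
C_ss = Q C_in/(Q + kV) = 0.94924 mol/L; C(t) = C_ss + (C₀ − C_ss) e^(−a t).
C(34.8) = 0.94924 + (-0.94924)·e^(−0.062819·34.8) = 0.94924 + (-0.94924)·0.11236 = 0.84258 mol/L.

0.843 mol/L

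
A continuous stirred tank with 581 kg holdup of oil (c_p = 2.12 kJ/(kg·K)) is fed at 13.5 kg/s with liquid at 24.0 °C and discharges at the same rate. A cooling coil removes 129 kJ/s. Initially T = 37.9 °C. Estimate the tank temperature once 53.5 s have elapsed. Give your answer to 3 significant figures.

24.8 °C

Energy balance: M c_p dT/dt = ṁ c_p (T_in − T) − 129.
Rearrange: dT/dt = (T_ss − T)/τ with τ = M/ṁ = 43.037 s and T_ss = T_in − Q̇/(ṁ c_p) = 19.493 °C.
T approaches T_ss exponentially: T(t) = T_ss + (T₀ − T_ss) e^(−t/τ).
T(53.5) = 19.493 + (18.407)·e^(−53.5/43.037) = 19.493 + (18.407)·0.28848 = 24.803 °C.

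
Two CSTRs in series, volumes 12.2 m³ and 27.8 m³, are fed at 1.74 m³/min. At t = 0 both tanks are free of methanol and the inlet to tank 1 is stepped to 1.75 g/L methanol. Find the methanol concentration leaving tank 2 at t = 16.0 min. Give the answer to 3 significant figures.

0.744 g/L

Time constants: τᵢ = Vᵢ/Q for each well-mixed tank.
τ₁ = 12.2/1.74 = 7.0115 min; τ₂ = 27.8/1.74 = 15.977 min.
Solving the cascade with C₁(0)=C₂(0)=0 gives C₂(t) = C_in[1 − (τ₁ e^(−t/τ₁) − τ₂ e^(−t/τ₂))/(τ₁ − τ₂)].
At t = 16.0: e^(−t/τ₁) = 0.10208, e^(−t/τ₂) = 0.36735.
C₂ = 1.75·[1 − (7.0115·0.10208 − 15.977·0.36735)/(-8.9655)] = 1.75·0.42520 = 0.74409 g/L.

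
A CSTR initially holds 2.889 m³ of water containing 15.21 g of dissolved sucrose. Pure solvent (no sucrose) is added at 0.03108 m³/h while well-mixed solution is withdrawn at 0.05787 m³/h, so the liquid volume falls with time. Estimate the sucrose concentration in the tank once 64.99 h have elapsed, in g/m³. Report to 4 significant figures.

1.805 g/m³

Let m(t) be the amount of sucrose. Volume: V(t) = V₀ + (Q_in − Q_out) t = 2.889 − 0.0267900 t; V(64.99) = 1.14792 m³.
Species balance (pure solvent in): dm/dt = −Q_out · m/V(t).
dm/m = −Q_out dt/(V₀ − 0.0267900 t); integrating gives ln(m/m₀) = −(Q_out/(Q_in−Q_out)) ln(V/V₀).
m = m₀ (V₀/V)^(Q_out/(Q_in−Q_out)) = 15.21 × (2.889/1.14792)^(-2.16013) = 2.07142 g.
C = m/V = 2.07142/1.14792 = 1.80450 g/m³.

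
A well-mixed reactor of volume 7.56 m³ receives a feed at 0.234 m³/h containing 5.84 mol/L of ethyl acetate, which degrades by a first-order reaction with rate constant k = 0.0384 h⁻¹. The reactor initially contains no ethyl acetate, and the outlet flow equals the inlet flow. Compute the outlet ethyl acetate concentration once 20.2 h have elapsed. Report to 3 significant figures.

1.96 mol/L

V dC/dt = Q(C_in − C) − k V C.
This is linear with rate a = Q/V + k = 0.069352 h⁻¹.
C_ss = Q C_in/(Q + kV) = 2.6064 mol/L; C(t) = C_ss + (C₀ − C_ss) e^(−a t).
C(20.2) = 2.6064 + (-2.6064)·e^(−0.069352·20.2) = 2.6064 + (-2.6064)·0.24637 = 1.9643 mol/L.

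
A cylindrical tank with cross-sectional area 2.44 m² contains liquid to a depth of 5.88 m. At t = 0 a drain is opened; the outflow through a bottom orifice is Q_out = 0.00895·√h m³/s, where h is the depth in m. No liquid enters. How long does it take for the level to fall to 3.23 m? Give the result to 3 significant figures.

342 s

A dh/dt = −Q_out = −0.00895 √h.
∫ h^(−1/2) dh = −(0.00895/A) ∫ dt, giving 2√h = 2√h₀ − (0.00895/A) t.
t = 2A(√h₀ − √h)/0.00895 = 2·2.44·(√5.88 − √3.23)/0.00895
  = 4.8800 × (2.4249 − 1.7972) / 0.00895 = 342.23 s.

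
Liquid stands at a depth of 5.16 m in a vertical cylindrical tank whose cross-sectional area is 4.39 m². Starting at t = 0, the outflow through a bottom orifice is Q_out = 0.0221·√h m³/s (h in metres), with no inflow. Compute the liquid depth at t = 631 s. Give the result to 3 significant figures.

A dh/dt = −Q_out = −0.0221 √h.
Separate and integrate: 2(√h − √h₀) = −(0.0221/A) t.
√h = √5.16 − 0.0221·631/(2·4.39) = 2.2716 − 1.5883 = 0.68328.
h = 0.68328² = 0.46688 m.

0.467 m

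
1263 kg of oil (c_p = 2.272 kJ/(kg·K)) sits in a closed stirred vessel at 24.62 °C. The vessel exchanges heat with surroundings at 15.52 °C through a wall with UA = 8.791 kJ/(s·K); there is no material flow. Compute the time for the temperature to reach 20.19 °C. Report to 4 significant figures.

Lumped-capacitance energy balance: M c_p dT/dt = UA(T_amb − T).
τ = M c_p/UA = 326.417 s; T_ss = T_amb = 15.5200 °C.
T(t) = T_ss + (T₀ − T_ss)e^(−t/τ); set T = 20.19:
t = −τ ln[(T − T_ss)/(T₀ − T_ss)] = −326.417 · ln(0.513187) = 217.758 s.

217.8 s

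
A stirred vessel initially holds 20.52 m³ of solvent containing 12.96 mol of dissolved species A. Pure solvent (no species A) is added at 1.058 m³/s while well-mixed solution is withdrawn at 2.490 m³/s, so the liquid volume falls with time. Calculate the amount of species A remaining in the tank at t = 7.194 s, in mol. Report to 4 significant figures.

3.856 mol

Total volume: dV/dt = Q_in − Q_out = -1.43200 m³/s, so V(t) = 20.52 − 1.43200 t and V(7.194) = 10.2182 m³.
No species A enters, so dm/dt = −Q_out · (m/V).
dm/m = −Q_out dt/(V₀ − 1.43200 t); integrating gives ln(m/m₀) = −(Q_out/(Q_in−Q_out)) ln(V/V₀).
m = m₀ (V₀/V)^(Q_out/(Q_in−Q_out)) = 12.96 × (20.52/10.2182)^(-1.73883) = 3.85552 mol.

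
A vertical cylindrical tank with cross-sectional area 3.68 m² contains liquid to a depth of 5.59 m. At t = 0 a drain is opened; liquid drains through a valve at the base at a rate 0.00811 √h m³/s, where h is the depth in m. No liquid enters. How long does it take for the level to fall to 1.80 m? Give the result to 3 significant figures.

Accumulation of liquid (constant cross-section A): A dh/dt = −0.00811 √h.
Separate and integrate: 2(√h − √h₀) = −(0.00811/A) t.
t = 2A(√h₀ − √h)/0.00811 = 2·3.68·(√5.59 − √1.80)/0.00811
  = 7.3600 × (2.3643 − 1.3416) / 0.00811 = 928.10 s.

928 s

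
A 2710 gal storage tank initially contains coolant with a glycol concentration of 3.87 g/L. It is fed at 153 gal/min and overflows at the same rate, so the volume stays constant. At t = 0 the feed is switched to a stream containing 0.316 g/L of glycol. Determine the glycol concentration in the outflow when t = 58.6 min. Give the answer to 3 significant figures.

0.446 g/L

Transient balance on the dissolved component: V dC/dt = Q(C_in − C).
Time constant τ = V/Q = 2710/153 = 17.712 min.
Solution: C(t) = C_in + (C₀ − C_in) e^(−t/τ).
C(58.6) = 0.316 + (3.87 − 0.316)·e^(−58.6/17.712) = 0.316 + (3.5540)·0.036574 = 0.44598 g/L.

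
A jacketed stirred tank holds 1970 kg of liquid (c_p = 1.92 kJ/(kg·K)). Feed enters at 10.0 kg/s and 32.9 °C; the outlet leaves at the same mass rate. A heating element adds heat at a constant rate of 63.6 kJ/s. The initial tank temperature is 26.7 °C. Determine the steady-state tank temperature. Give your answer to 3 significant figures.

36.2 °C

M c_p dT/dt = ṁ c_p (T_in − T) + Q̇.
At steady state dT/dt = 0 ⇒ T_ss = T_in + Q̇/(ṁ c_p) = 32.9 + 63.6/(10.0·1.92) = 36.212 °C.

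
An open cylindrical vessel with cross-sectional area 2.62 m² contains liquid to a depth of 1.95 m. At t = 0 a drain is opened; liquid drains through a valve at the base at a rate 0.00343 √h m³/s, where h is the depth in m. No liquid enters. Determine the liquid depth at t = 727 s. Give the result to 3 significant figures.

0.847 m

Mass balance (ρ constant): A dh/dt = −0.00343 √h.
∫ h^(−1/2) dh = −(0.00343/A) ∫ dt, giving 2√h = 2√h₀ − (0.00343/A) t.
√h = √1.95 − 0.00343·727/(2·2.62) = 1.3964 − 0.47588 = 0.92054.
h = 0.92054² = 0.84740 m.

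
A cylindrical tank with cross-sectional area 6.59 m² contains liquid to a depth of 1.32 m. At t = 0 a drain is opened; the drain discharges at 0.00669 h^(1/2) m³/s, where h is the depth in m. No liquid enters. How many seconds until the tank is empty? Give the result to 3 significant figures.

A dh/dt = −Q_out = −0.00669 √h.
Separate and integrate: 2(√h − √h₀) = −(0.00669/A) t.
Tank is empty when √h = 0: t_empty = 2A√h₀/0.00669.
t_empty = 2·6.59·√1.32/0.00669 = 13.180·1.1489/0.00669 = 2263.5 s.

2260 s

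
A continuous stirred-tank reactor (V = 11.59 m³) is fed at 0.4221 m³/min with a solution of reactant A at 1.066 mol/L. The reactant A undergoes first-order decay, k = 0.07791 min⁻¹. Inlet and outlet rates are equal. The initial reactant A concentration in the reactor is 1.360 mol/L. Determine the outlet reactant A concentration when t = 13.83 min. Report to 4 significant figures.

Species balance: V dC/dt = Q C_in − Q C − k V C.
This is linear with rate a = Q/V + k = 0.114329 min⁻¹.
C_ss = Q C_in/(Q + kV) = 0.339572 mol/L; C(t) = C_ss + (C₀ − C_ss) e^(−a t).
C(13.83) = 0.339572 + (1.02043)·e^(−0.114329·13.83) = 0.339572 + (1.02043)·0.205733 = 0.549508 mol/L.

0.5495 mol/L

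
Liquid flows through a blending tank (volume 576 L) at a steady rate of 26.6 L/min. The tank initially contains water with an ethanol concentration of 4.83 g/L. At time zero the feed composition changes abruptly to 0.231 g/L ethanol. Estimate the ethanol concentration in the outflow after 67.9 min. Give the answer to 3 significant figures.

0.431 g/L

Transient balance on the dissolved component: V dC/dt = Q(C_in − C).
Time constant τ = V/Q = 576/26.6 = 21.654 min.
This is linear first-order; C(t) = C_in + (C₀ − C_in) e^(−t/τ).
C(67.9) = 0.231 + (4.83 − 0.231)·e^(−67.9/21.654) = 0.231 + (4.5990)·0.043471 = 0.43092 g/L.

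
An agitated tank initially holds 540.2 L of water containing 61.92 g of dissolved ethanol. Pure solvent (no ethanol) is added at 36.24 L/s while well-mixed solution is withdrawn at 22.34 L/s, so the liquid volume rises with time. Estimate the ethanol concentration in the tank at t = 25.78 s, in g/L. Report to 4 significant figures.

0.03042 g/L

Let m(t) be the amount of ethanol. Volume: V(t) = V₀ + (Q_in − Q_out) t = 540.2 + 13.9000 t; V(25.78) = 898.542 L.
No ethanol enters, so dm/dt = −Q_out · (m/V).
dm/m = −Q_out dt/(V₀ + 13.9000 t); integrating gives ln(m/m₀) = −(Q_out/(Q_in−Q_out)) ln(V/V₀).
m = m₀ (V₀/V)^(Q_out/(Q_in−Q_out)) = 61.92 × (540.2/898.542)^(1.60719) = 27.3317 g.
C = m/V = 27.3317/898.542 = 0.0304179 g/L.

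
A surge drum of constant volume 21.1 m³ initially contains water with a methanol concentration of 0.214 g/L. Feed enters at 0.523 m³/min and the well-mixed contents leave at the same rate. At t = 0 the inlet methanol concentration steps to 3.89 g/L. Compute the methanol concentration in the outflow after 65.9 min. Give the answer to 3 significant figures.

3.17 g/L

Unsteady species balance (constant V, well mixed): V dC/dt = Q(C_in − C).
So dC/dt = (C_in − C)/τ with τ = V/Q = 21.1/0.523 = 40.344 min.
This is linear first-order; C(t) = C_in + (C₀ − C_in) e^(−t/τ).
C(65.9) = 3.89 + (0.214 − 3.89)·e^(−65.9/40.344) = 3.89 + (-3.6760)·0.19526 = 3.1722 g/L.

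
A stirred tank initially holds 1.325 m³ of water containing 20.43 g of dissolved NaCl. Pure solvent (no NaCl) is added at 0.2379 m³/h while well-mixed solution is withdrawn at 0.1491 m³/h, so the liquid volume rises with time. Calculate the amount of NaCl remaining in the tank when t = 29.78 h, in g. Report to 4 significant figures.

Let m(t) be the amount of NaCl. Volume: V(t) = V₀ + (Q_in − Q_out) t = 1.325 + 0.0888000 t; V(29.78) = 3.96946 m³.
Species balance (pure solvent in): dm/dt = −Q_out · m/V(t).
dm/m = −Q_out dt/(V₀ + 0.0888000 t); integrating gives ln(m/m₀) = −(Q_out/(Q_in−Q_out)) ln(V/V₀).
m = m₀ (V₀/V)^(Q_out/(Q_in−Q_out)) = 20.43 × (1.325/3.96946)^(1.67905) = 3.23722 g.

3.237 g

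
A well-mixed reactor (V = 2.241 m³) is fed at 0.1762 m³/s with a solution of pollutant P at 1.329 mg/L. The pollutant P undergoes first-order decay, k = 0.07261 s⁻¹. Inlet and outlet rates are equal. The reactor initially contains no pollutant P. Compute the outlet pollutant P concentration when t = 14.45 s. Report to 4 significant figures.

Species balance: V dC/dt = Q C_in − Q C − k V C.
dC/dt = (Q/V) C_in − (Q/V + k) C; effective rate a = Q/V + k = 0.0786256 + 0.07261 = 0.151236 s⁻¹.
C_ss = Q C_in/(Q + kV) = 0.690931 mg/L; C(t) = C_ss + (C₀ − C_ss) e^(−a t).
C(14.45) = 0.690931 + (-0.690931)·e^(−0.151236·14.45) = 0.690931 + (-0.690931)·0.112438 = 0.613245 mg/L.

0.6132 mg/L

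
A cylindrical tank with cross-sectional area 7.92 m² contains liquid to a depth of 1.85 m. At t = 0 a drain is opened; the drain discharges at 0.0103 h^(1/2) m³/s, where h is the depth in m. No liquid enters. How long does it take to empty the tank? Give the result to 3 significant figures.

2090 s

Volume balance on the tank: A dh/dt = −0.0103 √h.
∫ h^(−1/2) dh = −(0.0103/A) ∫ dt, giving 2√h = 2√h₀ − (0.0103/A) t.
Tank is empty when √h = 0: t_empty = 2A√h₀/0.0103.
t_empty = 2·7.92·√1.85/0.0103 = 15.840·1.3601/0.0103 = 2091.7 s.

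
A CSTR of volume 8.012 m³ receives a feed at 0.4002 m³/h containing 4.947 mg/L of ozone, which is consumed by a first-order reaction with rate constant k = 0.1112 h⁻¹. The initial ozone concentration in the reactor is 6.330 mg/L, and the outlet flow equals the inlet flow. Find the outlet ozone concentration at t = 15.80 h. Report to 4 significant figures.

Species balance: V dC/dt = Q C_in − Q C − k V C.
This is linear with rate a = Q/V + k = 0.161150 h⁻¹.
C_ss = Q C_in/(Q + kV) = 1.53337 mg/L; C(t) = C_ss + (C₀ − C_ss) e^(−a t).
C(15.80) = 1.53337 + (4.79663)·e^(−0.161150·15.80) = 1.53337 + (4.79663)·0.0783812 = 1.90934 mg/L.

1.909 mg/L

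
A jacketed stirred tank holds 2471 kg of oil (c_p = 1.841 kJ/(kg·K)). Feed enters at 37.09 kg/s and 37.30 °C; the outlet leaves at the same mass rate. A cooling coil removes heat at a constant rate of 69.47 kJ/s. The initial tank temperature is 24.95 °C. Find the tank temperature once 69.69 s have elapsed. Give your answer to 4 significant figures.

32.30 °C

Unsteady energy balance on the tank contents: M c_p dT/dt = ṁ c_p (T_in − T) − 69.47.
τ = M/ṁ = 66.6217 s; T_ss = T_in − Q̇/(ṁ c_p) = 37.30 − 69.47/(37.09·1.841) = 36.2826 °C.
This is linear first-order; T(t) = T_ss + (T₀ − T_ss) e^(−t/τ).
T(69.69) = 36.2826 + (-11.3326)·e^(−69.69/66.6217) = 36.2826 + (-11.3326)·0.351321 = 32.3012 °C.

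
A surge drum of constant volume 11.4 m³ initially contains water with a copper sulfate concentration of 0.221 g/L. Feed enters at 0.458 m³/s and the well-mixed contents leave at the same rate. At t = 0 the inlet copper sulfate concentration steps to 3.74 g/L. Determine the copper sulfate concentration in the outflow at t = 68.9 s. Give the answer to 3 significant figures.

Mass balance on the solute (V constant): V dC/dt = Q(C_in − C).
Time constant τ = V/Q = 11.4/0.458 = 24.891 s.
C approaches C_in exponentially: C(t) = C_in + (C₀ − C_in) e^(−t/τ).
C(68.9) = 3.74 + (0.221 − 3.74)·e^(−68.9/24.891) = 3.74 + (-3.5190)·0.062782 = 3.5191 g/L.

3.52 g/L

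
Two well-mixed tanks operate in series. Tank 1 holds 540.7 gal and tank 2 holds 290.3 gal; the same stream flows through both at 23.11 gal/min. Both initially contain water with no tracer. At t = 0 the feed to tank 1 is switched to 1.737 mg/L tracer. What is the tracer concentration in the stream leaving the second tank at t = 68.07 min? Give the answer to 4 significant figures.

Each tank obeys Vᵢ dCᵢ/dt = Q(Cᵢ₋₁ − Cᵢ), so τᵢ = Vᵢ/Q.
τ₁ = 540.7/23.11 = 23.3968 min; τ₂ = 290.3/23.11 = 12.5617 min.
Tank 1: C₁ = C_in(1 − e^(−t/τ₁)). Tank 2 (τ₁ ≠ τ₂): C₂ = C_in[1 − (τ₁ e^(−t/τ₁) − τ₂ e^(−t/τ₂))/(τ₁ − τ₂)].
At t = 68.07: e^(−t/τ₁) = 0.0545099, e^(−t/τ₂) = 0.00443216.
C₂ = 1.737·[1 − (23.3968·0.0545099 − 12.5617·0.00443216)/(10.8351)] = 1.737·0.887433 = 1.54147 mg/L.

1.541 mg/L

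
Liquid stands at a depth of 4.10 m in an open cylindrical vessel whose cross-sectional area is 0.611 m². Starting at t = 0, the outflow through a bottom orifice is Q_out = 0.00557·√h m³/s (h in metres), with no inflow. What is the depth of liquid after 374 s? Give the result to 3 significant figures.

0.102 m

A dh/dt = −Q_out = −0.00557 √h.
∫ h^(−1/2) dh = −(0.00557/A) ∫ dt, giving 2√h = 2√h₀ − (0.00557/A) t.
√h = √4.10 − 0.00557·374/(2·0.611) = 2.0248 − 1.7047 = 0.32012.
h = 0.32012² = 0.10247 m.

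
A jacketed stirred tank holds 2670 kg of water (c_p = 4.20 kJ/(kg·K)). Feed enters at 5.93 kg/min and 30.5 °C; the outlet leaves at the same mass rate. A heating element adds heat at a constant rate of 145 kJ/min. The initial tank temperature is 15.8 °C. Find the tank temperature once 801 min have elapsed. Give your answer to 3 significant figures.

32.9 °C

First-law balance (no shaft work): M c_p dT/dt = ṁ c_p (T_in − T) + 145.
τ = M/ṁ = 450.25 min; T_ss = T_in + Q̇/(ṁ c_p) = 30.5 + 145/(5.93·4.20) = 36.322 °C.
Integrating: T(t) = T_ss + (T₀ − T_ss) e^(−t/τ).
T(801) = 36.322 + (-20.522)·e^(−801/450.25) = 36.322 + (-20.522)·0.16881 = 32.858 °C.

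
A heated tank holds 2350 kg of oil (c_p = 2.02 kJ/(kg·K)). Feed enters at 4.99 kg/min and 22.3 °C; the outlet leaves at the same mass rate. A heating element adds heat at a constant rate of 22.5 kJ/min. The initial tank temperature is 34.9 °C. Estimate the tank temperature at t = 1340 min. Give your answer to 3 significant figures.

25.1 °C

Unsteady energy balance on the tank contents: M c_p dT/dt = ṁ c_p (T_in − T) + 22.5.
τ = M/ṁ = 470.94 min; T_ss = T_in + Q̇/(ṁ c_p) = 22.3 + 22.5/(4.99·2.02) = 24.532 °C.
Solution: T(t) = T_ss + (T₀ − T_ss) e^(−t/τ).
T(1340) = 24.532 + (10.368)·e^(−1340/470.94) = 24.532 + (10.368)·0.058113 = 25.135 °C.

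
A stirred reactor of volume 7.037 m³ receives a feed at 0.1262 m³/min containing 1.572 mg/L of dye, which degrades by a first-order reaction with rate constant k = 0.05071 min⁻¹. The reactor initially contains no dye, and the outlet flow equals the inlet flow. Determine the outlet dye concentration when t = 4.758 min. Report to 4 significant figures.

Species balance: V dC/dt = Q C_in − Q C − k V C.
This is linear with rate a = Q/V + k = 0.0686438 min⁻¹.
C_ss = Q C_in/(Q + kV) = 0.410699 mg/L; C(t) = C_ss + (C₀ − C_ss) e^(−a t).
C(4.758) = 0.410699 + (-0.410699)·e^(−0.0686438·4.758) = 0.410699 + (-0.410699)·0.721367 = 0.114434 mg/L.

0.1144 mg/L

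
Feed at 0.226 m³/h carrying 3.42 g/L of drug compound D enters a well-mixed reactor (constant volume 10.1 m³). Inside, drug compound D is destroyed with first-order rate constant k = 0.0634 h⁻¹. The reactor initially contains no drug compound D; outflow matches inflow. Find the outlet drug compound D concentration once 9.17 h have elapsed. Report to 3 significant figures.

Species balance: V dC/dt = Q C_in − Q C − k V C.
dC/dt = (Q/V) C_in − (Q/V + k) C; effective rate a = Q/V + k = 0.022376 + 0.0634 = 0.085776 h⁻¹.
C_ss = Q C_in/(Q + kV) = 0.89217 g/L; C(t) = C_ss + (C₀ − C_ss) e^(−a t).
C(9.17) = 0.89217 + (-0.89217)·e^(−0.085776·9.17) = 0.89217 + (-0.89217)·0.45541 = 0.48587 g/L.

0.486 g/L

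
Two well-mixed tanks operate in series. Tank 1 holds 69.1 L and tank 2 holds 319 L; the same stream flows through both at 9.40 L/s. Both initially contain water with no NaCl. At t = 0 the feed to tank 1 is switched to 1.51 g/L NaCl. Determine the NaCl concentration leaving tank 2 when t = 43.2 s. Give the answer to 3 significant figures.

0.971 g/L

Species balance on tank i: dCᵢ/dt = (Cᵢ₋₁ − Cᵢ)/τᵢ with τᵢ = Vᵢ/Q.
τ₁ = 69.1/9.40 = 7.3511 s; τ₂ = 319/9.40 = 33.936 s.
Solving the cascade with C₁(0)=C₂(0)=0 gives C₂(t) = C_in[1 − (τ₁ e^(−t/τ₁) − τ₂ e^(−t/τ₂))/(τ₁ − τ₂)].
At t = 43.2: e^(−t/τ₁) = 0.0028040, e^(−t/τ₂) = 0.28000.
C₂ = 1.51·[1 − (7.3511·0.0028040 − 33.936·0.28000)/(-26.585)] = 1.51·0.64336 = 0.97147 g/L.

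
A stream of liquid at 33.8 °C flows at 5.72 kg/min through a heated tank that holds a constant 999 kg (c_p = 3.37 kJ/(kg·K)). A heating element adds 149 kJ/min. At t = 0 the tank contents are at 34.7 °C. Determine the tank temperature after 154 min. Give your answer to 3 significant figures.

M c_p dT/dt = ṁ c_p (T_in − T) + Q̇.
Rearrange: dT/dt = (T_ss − T)/τ with τ = M/ṁ = 174.65 min and T_ss = T_in + Q̇/(ṁ c_p) = 41.530 °C.
Solution: T(t) = T_ss + (T₀ − T_ss) e^(−t/τ).
T(154) = 41.530 + (-6.8297)·e^(−154/174.65) = 41.530 + (-6.8297)·0.41405 = 38.702 °C.

38.7 °C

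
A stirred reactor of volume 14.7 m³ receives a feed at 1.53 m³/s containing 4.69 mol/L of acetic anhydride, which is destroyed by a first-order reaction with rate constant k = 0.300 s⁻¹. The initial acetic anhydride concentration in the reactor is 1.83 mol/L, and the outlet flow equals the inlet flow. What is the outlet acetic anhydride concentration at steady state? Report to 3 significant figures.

Species balance: V dC/dt = Q C_in − Q C − k V C.
Steady state (dC/dt = 0): C_ss = Q C_in/(Q + kV) = C_in/(1 + kV/Q).
C_ss = 1.53·4.69/(1.53 + 0.300·14.7) = 7.1757/5.9400 = 1.2080 mol/L.

1.21 mol/L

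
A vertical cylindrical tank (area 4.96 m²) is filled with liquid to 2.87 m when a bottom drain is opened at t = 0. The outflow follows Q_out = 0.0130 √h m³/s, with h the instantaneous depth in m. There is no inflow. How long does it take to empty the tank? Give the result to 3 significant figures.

Volume balance on the tank: A dh/dt = −0.0130 √h.
This is separable: 2 d(√h)/dt = −0.0130/A, so √h = √h₀ − (0.0130/(2A)) t.
Tank is empty when √h = 0: t_empty = 2A√h₀/0.0130.
t_empty = 2·4.96·√2.87/0.0130 = 9.9200·1.6941/0.0130 = 1292.7 s.

1290 s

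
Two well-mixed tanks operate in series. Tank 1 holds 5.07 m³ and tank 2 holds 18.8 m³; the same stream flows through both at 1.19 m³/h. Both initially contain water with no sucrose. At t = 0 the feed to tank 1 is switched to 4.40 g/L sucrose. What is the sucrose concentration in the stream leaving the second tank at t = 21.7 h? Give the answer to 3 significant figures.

Time constants: τᵢ = Vᵢ/Q for each well-mixed tank.
τ₁ = 5.07/1.19 = 4.2605 h; τ₂ = 18.8/1.19 = 15.798 h.
Solving the cascade with C₁(0)=C₂(0)=0 gives C₂(t) = C_in[1 − (τ₁ e^(−t/τ₁) − τ₂ e^(−t/τ₂))/(τ₁ − τ₂)].
At t = 21.7: e^(−t/τ₁) = 0.0061378, e^(−t/τ₂) = 0.25320.
C₂ = 4.40·[1 − (4.2605·0.0061378 − 15.798·0.25320)/(-11.538)] = 4.40·0.65556 = 2.8845 g/L.

2.88 g/L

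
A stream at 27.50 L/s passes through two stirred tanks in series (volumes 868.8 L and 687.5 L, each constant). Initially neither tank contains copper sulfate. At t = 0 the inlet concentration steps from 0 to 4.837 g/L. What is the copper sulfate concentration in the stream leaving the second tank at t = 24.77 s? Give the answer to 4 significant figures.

Species balance on tank i: dCᵢ/dt = (Cᵢ₋₁ − Cᵢ)/τᵢ with τᵢ = Vᵢ/Q.
τ₁ = 868.8/27.50 = 31.5927 s; τ₂ = 687.5/27.50 = 25.0000 s.
Tank 1: C₁ = C_in(1 − e^(−t/τ₁)). Tank 2 (τ₁ ≠ τ₂): C₂ = C_in[1 − (τ₁ e^(−t/τ₁) − τ₂ e^(−t/τ₂))/(τ₁ − τ₂)].
At t = 24.77: e^(−t/τ₁) = 0.456557, e^(−t/τ₂) = 0.371280.
C₂ = 4.837·[1 − (31.5927·0.456557 − 25.0000·0.371280)/(6.59273)] = 4.837·0.220065 = 1.06445 g/L.

1.064 g/L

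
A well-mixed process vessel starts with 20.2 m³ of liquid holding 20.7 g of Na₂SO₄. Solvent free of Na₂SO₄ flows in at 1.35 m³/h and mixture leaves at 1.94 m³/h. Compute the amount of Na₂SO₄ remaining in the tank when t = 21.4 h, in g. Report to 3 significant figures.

0.823 g

Total volume: dV/dt = Q_in − Q_out = -0.59000 m³/h, so V(t) = 20.2 − 0.59000 t and V(21.4) = 7.5740 m³.
Solute balance: dm/dt = 0 − Q_out C = −Q_out m/V(t).
Separate: dm/m = −Q_out dt/V(t) ⇒ ln(m/m₀) = −(Q_out/(Q_in−Q_out)) ln(V/V₀).
m = m₀ (V₀/V)^(Q_out/(Q_in−Q_out)) = 20.7 × (20.2/7.5740)^(-3.2881) = 0.82251 g.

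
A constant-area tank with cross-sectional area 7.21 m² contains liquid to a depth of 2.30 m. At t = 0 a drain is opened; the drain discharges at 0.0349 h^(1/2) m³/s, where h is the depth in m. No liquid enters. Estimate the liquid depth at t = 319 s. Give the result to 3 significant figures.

0.554 m

A dh/dt = −Q_out = −0.0349 √h.
∫ h^(−1/2) dh = −(0.0349/A) ∫ dt, giving 2√h = 2√h₀ − (0.0349/A) t.
√h = √2.30 − 0.0349·319/(2·7.21) = 1.5166 − 0.77206 = 0.74452.
h = 0.74452² = 0.55430 m.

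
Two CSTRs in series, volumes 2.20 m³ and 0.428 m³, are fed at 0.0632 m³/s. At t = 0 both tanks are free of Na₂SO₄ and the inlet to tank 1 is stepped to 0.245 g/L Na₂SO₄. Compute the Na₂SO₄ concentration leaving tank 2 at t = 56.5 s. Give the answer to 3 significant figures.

0.185 g/L

Time constants: τᵢ = Vᵢ/Q for each well-mixed tank.
τ₁ = 2.20/0.0632 = 34.810 s; τ₂ = 0.428/0.0632 = 6.7722 s.
Tank 1: C₁ = C_in(1 − e^(−t/τ₁)). Tank 2 (τ₁ ≠ τ₂): C₂ = C_in[1 − (τ₁ e^(−t/τ₁) − τ₂ e^(−t/τ₂))/(τ₁ − τ₂)].
At t = 56.5: e^(−t/τ₁) = 0.19729, e^(−t/τ₂) = 0.00023806.
C₂ = 0.245·[1 − (34.810·0.19729 − 6.7722·0.00023806)/(28.038)] = 0.245·0.75512 = 0.18500 g/L.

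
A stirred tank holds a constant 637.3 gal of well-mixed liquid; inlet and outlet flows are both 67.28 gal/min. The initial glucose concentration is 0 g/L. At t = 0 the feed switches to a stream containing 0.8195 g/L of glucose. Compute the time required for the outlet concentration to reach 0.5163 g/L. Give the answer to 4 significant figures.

Accumulation = in − out for the solute gives V dC/dt = Q(C_in − C), so τ = V/Q = 9.47235 min.
C(t) = C_in + (C₀ − C_in) e^(−t/τ). Set C = 0.5163 and solve for t:
e^(−t/τ) = (C − C_in)/(C₀ − C_in) = (0.5163 − 0.8195)/(0 − 0.8195) = 0.369982
t = −τ ln(…) = 9.47235 × 0.994302 = 9.41838 min.

9.418 min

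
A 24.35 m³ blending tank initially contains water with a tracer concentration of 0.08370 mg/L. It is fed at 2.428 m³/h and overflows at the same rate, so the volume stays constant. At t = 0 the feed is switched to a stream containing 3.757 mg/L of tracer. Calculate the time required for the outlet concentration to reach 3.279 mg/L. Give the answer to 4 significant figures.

Species balance: V dC/dt = Q(C_in − C) ⇒ τ = V/Q = 10.0288 h.
C(t) = C_in + (C₀ − C_in) e^(−t/τ). Set C = 3.279 and solve for t:
e^(−t/τ) = (C − C_in)/(C₀ − C_in) = (3.279 − 3.757)/(0.08370 − 3.757) = 0.130128
t = −τ ln(…) = 10.0288 × 2.03923 = 20.4511 h.

20.45 h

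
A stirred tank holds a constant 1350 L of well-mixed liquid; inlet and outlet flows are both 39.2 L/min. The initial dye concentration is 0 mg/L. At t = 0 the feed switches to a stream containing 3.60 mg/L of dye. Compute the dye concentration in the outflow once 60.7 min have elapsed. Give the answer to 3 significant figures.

2.98 mg/L

Species balance on the tank: V dC/dt = Q(C_in − C).
Time constant τ = V/Q = 1350/39.2 = 34.439 min.
C approaches C_in exponentially: C(t) = C_in + (C₀ − C_in) e^(−t/τ).
C(60.7) = 3.60 + (0 − 3.60)·e^(−60.7/34.439) = 3.60 + (-3.6000)·0.17161 = 2.9822 mg/L.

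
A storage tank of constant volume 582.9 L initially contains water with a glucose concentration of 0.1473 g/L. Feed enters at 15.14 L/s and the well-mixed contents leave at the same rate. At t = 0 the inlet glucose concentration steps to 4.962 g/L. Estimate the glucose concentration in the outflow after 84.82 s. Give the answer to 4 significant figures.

4.430 g/L

Accumulation = in − out for the solute gives V dC/dt = Q(C_in − C).
Time constant τ = V/Q = 582.9/15.14 = 38.5007 s.
C approaches C_in exponentially: C(t) = C_in + (C₀ − C_in) e^(−t/τ).
C(84.82) = 4.962 + (0.1473 − 4.962)·e^(−84.82/38.5007) = 4.962 + (-4.81470)·0.110463 = 4.43016 g/L.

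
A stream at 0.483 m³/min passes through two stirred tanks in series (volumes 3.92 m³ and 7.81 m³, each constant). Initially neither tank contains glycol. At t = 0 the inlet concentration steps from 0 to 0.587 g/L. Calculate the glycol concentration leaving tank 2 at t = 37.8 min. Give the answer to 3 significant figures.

0.479 g/L

Time constants: τᵢ = Vᵢ/Q for each well-mixed tank.
τ₁ = 3.92/0.483 = 8.1159 min; τ₂ = 7.81/0.483 = 16.170 min.
Solving the cascade with C₁(0)=C₂(0)=0 gives C₂(t) = C_in[1 − (τ₁ e^(−t/τ₁) − τ₂ e^(−t/τ₂))/(τ₁ − τ₂)].
At t = 37.8: e^(−t/τ₁) = 0.0094902, e^(−t/τ₂) = 0.096550.
C₂ = 0.587·[1 − (8.1159·0.0094902 − 16.170·0.096550)/(-8.0538)] = 0.587·0.81572 = 0.47883 g/L.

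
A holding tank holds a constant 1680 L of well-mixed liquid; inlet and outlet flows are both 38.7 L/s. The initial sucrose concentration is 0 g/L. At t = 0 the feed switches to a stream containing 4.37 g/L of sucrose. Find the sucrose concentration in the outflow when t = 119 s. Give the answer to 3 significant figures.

4.09 g/L

Unsteady species balance (constant V, well mixed): V dC/dt = Q(C_in − C).
Time constant τ = V/Q = 1680/38.7 = 43.411 s.
This is linear first-order; C(t) = C_in + (C₀ − C_in) e^(−t/τ).
C(119) = 4.37 + (0 − 4.37)·e^(−119/43.411) = 4.37 + (-4.3700)·0.064490 = 4.0882 g/L.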